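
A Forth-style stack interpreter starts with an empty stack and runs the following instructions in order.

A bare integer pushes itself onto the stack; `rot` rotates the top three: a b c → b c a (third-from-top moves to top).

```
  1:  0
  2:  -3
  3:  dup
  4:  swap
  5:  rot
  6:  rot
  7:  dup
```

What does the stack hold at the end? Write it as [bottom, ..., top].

[-3, 0, -3, -3]

0     0
-3    0 -3
dup   0 -3 -3
swap  0 -3 -3
rot   -3 -3 0
rot   -3 0 -3
dup   -3 0 -3 -3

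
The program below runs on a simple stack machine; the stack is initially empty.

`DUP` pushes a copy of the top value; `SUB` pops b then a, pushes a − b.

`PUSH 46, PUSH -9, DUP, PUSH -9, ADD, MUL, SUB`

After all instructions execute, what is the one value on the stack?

PUSH 46 -> 46
PUSH -9 -> 46 -9
DUP     -> 46 -9 -9
PUSH -9 -> 46 -9 -9 -9
ADD     -> 46 -9 -18
MUL     -> 46 162
SUB     -> -116

-116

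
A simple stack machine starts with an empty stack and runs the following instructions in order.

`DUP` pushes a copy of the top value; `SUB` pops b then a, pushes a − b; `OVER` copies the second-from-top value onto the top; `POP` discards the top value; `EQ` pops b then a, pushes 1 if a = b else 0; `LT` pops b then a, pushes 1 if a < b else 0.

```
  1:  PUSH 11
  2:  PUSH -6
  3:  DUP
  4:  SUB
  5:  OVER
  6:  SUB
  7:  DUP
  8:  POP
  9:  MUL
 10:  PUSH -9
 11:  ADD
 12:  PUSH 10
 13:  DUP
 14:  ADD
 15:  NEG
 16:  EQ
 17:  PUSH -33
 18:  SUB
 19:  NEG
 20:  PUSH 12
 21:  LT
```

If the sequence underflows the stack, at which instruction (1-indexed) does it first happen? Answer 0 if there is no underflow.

0

PUSH 11  : [11]
PUSH -6  : [11, -6]
DUP      : [11, -6, -6]
SUB      : [11, 0]
OVER     : [11, 0, 11]
SUB      : [11, -11]
DUP      : [11, -11, -11]
POP      : [11, -11]
MUL      : [-121]
PUSH -9  : [-121, -9]
ADD      : [-130]
PUSH 10  : [-130, 10]
DUP      : [-130, 10, 10]
ADD      : [-130, 20]
NEG      : [-130, -20]
EQ       : [0]
PUSH -33 : [0, -33]
SUB      : [33]
NEG      : [-33]
PUSH 12  : [-33, 12]
LT       : [1]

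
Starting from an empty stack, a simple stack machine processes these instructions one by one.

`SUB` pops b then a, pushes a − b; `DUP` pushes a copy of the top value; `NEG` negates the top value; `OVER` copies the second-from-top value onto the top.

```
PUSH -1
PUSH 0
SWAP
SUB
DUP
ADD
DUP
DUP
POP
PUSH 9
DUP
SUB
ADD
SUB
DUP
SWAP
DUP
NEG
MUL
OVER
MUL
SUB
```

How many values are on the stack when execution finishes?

1

PUSH -1 -> -1
PUSH 0  -> -1 0
SWAP    -> 0 -1
SUB     -> 1
DUP     -> 1 1
ADD     -> 2
DUP     -> 2 2
DUP     -> 2 2 2
POP     -> 2 2
PUSH 9  -> 2 2 9
DUP     -> 2 2 9 9
SUB     -> 2 2 0
ADD     -> 2 2
SUB     -> 0
DUP     -> 0 0
SWAP    -> 0 0
DUP     -> 0 0 0
NEG     -> 0 0 0
MUL     -> 0 0
OVER    -> 0 0 0
MUL     -> 0 0
SUB     -> 0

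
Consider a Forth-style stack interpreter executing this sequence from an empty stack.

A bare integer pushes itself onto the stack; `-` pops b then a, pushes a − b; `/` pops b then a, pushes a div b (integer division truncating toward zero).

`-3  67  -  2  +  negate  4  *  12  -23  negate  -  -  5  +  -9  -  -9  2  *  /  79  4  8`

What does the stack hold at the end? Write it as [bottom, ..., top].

-3     → -3
67     → -3 67
-      → -70
2      → -70 2
+      → -68
negate → 68
4      → 68 4
*      → 272
12     → 272 12
-23    → 272 12 -23
negate → 272 12 23
-      → 272 -11
-      → 283
5      → 283 5
+      → 288
-9     → 288 -9
-      → 297
-9     → 297 -9
2      → 297 -9 2
*      → 297 -18
/      → -16
79     → -16 79
4      → -16 79 4
8      → -16 79 4 8

[-16, 79, 4, 8]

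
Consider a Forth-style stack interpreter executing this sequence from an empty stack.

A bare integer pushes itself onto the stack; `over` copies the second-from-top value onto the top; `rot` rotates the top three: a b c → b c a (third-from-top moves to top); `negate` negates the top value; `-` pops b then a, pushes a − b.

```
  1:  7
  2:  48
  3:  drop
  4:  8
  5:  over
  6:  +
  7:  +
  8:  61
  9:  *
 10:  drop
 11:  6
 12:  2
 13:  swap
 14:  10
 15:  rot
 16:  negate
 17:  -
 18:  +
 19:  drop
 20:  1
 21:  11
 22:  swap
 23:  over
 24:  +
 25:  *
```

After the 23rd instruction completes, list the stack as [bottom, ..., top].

[11, 1, 11]

7      -> 7
48     -> 7 48
drop   -> 7
8      -> 7 8
over   -> 7 8 7
+      -> 7 15
+      -> 22
61     -> 22 61
*      -> 1342
drop   -> (empty)
6      -> 6
2      -> 6 2
swap   -> 2 6
10     -> 2 6 10
rot    -> 6 10 2
negate -> 6 10 -2
-      -> 6 12
+      -> 18
drop   -> (empty)
1      -> 1
11     -> 1 11
swap   -> 11 1
over   -> 11 1 11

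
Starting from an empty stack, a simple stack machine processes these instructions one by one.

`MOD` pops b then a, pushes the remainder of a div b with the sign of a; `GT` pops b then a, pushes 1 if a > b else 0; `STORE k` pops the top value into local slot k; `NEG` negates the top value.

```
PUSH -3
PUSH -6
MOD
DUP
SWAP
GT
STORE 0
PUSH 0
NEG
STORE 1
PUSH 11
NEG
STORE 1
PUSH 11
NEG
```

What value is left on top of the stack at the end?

-11

PUSH -3 -> -3
PUSH -6 -> -3 -6
MOD     -> -3
DUP     -> -3 -3
SWAP    -> -3 -3
GT      -> 0
STORE 0 -> (empty)
PUSH 0  -> 0
NEG     -> 0
STORE 1 -> (empty)
PUSH 11 -> 11
NEG     -> -11
STORE 1 -> (empty)
PUSH 11 -> 11
NEG     -> -11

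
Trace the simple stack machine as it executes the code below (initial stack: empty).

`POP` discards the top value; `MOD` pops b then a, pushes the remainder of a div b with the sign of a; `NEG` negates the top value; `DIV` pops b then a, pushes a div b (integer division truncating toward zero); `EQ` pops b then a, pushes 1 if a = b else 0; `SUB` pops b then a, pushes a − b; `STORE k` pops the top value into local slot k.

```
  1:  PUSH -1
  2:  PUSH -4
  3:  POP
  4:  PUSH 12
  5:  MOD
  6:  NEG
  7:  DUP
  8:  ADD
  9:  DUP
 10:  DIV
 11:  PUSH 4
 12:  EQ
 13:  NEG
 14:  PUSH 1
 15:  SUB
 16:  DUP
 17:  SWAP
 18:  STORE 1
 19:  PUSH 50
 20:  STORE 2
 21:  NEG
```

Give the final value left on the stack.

1

PUSH -1 -> -1
PUSH -4 -> -1 -4
POP     -> -1
PUSH 12 -> -1 12
MOD     -> -1
NEG     -> 1
DUP     -> 1 1
ADD     -> 2
DUP     -> 2 2
DIV     -> 1
PUSH 4  -> 1 4
EQ      -> 0
NEG     -> 0
PUSH 1  -> 0 1
SUB     -> -1
DUP     -> -1 -1
SWAP    -> -1 -1
STORE 1 -> -1
PUSH 50 -> -1 50
STORE 2 -> -1
NEG     -> 1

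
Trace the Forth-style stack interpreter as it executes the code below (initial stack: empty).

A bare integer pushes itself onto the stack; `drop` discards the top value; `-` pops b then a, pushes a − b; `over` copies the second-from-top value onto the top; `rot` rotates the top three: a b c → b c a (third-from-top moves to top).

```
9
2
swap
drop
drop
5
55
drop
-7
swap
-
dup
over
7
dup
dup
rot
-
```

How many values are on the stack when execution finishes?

9    → 9
2    → 9 2
swap → 2 9
drop → 2
drop → (empty)
5    → 5
55   → 5 55
drop → 5
-7   → 5 -7
swap → -7 5
-    → -12
dup  → -12 -12
over → -12 -12 -12
7    → -12 -12 -12 7
dup  → -12 -12 -12 7 7
dup  → -12 -12 -12 7 7 7
rot  → -12 -12 -12 7 7 7
-    → -12 -12 -12 7 0

5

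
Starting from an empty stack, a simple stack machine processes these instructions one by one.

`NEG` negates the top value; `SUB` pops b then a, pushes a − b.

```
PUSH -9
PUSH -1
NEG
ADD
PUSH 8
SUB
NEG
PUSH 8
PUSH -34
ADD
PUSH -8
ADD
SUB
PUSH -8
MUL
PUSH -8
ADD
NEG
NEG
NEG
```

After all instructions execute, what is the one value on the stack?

PUSH -9  : -9
PUSH -1  : -9 -1
NEG      : -9 1
ADD      : -8
PUSH 8   : -8 8
SUB      : -16
NEG      : 16
PUSH 8   : 16 8
PUSH -34 : 16 8 -34
ADD      : 16 -26
PUSH -8  : 16 -26 -8
ADD      : 16 -34
SUB      : 50
PUSH -8  : 50 -8
MUL      : -400
PUSH -8  : -400 -8
ADD      : -408
NEG      : 408
NEG      : -408
NEG      : 408

408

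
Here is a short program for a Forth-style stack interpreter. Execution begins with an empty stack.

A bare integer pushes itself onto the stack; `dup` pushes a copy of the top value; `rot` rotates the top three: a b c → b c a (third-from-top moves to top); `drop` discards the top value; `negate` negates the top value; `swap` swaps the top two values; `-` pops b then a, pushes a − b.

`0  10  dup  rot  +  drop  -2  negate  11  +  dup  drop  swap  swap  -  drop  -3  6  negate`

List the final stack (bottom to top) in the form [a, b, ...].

[-3, -6]

0      : 0
10     : 0 10
dup    : 0 10 10
rot    : 10 10 0
+      : 10 10
drop   : 10
-2     : 10 -2
negate : 10 2
11     : 10 2 11
+      : 10 13
dup    : 10 13 13
drop   : 10 13
swap   : 13 10
swap   : 10 13
-      : -3
drop   : (empty)
-3     : -3
6      : -3 6
negate : -3 -6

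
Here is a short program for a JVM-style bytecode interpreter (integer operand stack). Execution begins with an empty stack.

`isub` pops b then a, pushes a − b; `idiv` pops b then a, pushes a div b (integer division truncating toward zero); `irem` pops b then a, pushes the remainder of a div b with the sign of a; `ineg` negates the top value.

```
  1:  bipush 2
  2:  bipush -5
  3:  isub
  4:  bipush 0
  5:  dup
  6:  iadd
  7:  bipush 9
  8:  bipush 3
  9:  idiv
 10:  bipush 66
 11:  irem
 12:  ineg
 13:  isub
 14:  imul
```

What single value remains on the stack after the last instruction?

21

bipush 2   2
bipush -5  2 -5
isub       7
bipush 0   7 0
dup        7 0 0
iadd       7 0
bipush 9   7 0 9
bipush 3   7 0 9 3
idiv       7 0 3
bipush 66  7 0 3 66
irem       7 0 3
ineg       7 0 -3
isub       7 3
imul       21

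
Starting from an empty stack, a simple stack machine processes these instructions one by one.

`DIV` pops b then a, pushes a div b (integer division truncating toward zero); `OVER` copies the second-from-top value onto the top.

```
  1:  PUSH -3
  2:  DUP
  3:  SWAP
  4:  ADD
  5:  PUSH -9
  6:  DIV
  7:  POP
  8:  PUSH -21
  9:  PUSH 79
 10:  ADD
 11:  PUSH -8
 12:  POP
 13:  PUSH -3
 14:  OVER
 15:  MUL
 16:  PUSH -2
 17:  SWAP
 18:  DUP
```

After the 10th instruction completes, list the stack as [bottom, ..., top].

[58]

PUSH -3  -> [-3]
DUP      -> [-3, -3]
SWAP     -> [-3, -3]
ADD      -> [-6]
PUSH -9  -> [-6, -9]
DIV      -> [0]
POP      -> []
PUSH -21 -> [-21]
PUSH 79  -> [-21, 79]
ADD      -> [58]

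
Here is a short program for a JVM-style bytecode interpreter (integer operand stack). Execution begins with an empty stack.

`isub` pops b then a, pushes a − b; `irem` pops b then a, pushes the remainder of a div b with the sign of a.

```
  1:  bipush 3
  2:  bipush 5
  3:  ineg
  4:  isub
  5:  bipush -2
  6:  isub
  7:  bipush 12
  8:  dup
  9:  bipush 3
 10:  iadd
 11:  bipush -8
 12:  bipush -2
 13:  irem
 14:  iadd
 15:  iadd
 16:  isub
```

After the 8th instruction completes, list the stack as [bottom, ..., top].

bipush 3  → 3
bipush 5  → 3 5
ineg      → 3 -5
isub      → 8
bipush -2 → 8 -2
isub      → 10
bipush 12 → 10 12
dup       → 10 12 12

[10, 12, 12]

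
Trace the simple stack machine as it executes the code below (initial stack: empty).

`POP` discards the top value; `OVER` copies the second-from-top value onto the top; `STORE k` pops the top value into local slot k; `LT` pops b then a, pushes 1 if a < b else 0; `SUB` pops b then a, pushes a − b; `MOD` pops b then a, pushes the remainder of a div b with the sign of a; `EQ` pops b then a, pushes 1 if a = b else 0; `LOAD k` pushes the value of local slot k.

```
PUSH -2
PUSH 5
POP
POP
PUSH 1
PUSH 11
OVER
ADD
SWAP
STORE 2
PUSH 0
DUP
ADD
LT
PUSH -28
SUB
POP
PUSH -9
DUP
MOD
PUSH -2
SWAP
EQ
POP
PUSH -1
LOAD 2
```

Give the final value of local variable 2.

1

PUSH -2  -> -2
PUSH 5   -> -2 5
POP      -> -2
POP      -> (empty)
PUSH 1   -> 1
PUSH 11  -> 1 11
OVER     -> 1 11 1
ADD      -> 1 12
SWAP     -> 12 1
STORE 2  -> 12
PUSH 0   -> 12 0
DUP      -> 12 0 0
ADD      -> 12 0
LT       -> 0
PUSH -28 -> 0 -28
SUB      -> 28
POP      -> (empty)
PUSH -9  -> -9
DUP      -> -9 -9
MOD      -> 0
PUSH -2  -> 0 -2
SWAP     -> -2 0
EQ       -> 0
POP      -> (empty)
PUSH -1  -> -1
LOAD 2   -> -1 1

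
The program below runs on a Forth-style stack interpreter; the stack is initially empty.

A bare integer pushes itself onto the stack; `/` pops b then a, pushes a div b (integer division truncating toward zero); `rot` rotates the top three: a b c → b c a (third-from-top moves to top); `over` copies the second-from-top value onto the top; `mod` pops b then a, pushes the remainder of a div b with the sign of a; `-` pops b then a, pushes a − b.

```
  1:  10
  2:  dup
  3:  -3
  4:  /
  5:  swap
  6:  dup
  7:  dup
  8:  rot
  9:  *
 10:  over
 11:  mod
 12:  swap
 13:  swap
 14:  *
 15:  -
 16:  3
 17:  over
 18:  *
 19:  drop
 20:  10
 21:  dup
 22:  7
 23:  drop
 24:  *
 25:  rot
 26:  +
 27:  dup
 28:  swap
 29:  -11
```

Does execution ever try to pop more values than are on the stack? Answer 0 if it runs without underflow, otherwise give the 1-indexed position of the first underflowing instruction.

25

10    10
dup   10 10
-3    10 10 -3
/     10 -3
swap  -3 10
dup   -3 10 10
dup   -3 10 10 10
rot   -3 10 10 10
*     -3 10 100
over  -3 10 100 10
mod   -3 10 0
swap  -3 0 10
swap  -3 10 0
*     -3 0
-     -3
3     -3 3
over  -3 3 -3
*     -3 -9
drop  -3
10    -3 10
dup   -3 10 10
7     -3 10 10 7
drop  -3 10 10
*     -3 100
rot  — needs 3 operands, stack has 2 → underflow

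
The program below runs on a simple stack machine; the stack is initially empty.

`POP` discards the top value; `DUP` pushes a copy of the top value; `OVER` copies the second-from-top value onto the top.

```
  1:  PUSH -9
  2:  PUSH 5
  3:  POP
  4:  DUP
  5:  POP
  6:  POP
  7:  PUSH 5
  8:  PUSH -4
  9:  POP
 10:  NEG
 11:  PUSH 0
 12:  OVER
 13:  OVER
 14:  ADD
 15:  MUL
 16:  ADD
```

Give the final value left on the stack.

-5

PUSH -9 -> -9
PUSH 5  -> -9 5
POP     -> -9
DUP     -> -9 -9
POP     -> -9
POP     -> (empty)
PUSH 5  -> 5
PUSH -4 -> 5 -4
POP     -> 5
NEG     -> -5
PUSH 0  -> -5 0
OVER    -> -5 0 -5
OVER    -> -5 0 -5 0
ADD     -> -5 0 -5
MUL     -> -5 0
ADD     -> -5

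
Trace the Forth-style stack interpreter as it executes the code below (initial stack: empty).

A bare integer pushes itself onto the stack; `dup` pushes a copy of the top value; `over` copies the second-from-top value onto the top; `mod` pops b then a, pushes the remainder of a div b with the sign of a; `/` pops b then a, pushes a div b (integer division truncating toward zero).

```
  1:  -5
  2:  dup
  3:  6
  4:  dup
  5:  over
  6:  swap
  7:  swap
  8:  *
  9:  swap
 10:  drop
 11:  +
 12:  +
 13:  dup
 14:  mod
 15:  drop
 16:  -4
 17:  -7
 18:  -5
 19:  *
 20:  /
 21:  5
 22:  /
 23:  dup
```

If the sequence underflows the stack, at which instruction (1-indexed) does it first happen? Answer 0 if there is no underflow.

0

-5   : -5
dup  : -5 -5
6    : -5 -5 6
dup  : -5 -5 6 6
over : -5 -5 6 6 6
swap : -5 -5 6 6 6
swap : -5 -5 6 6 6
*    : -5 -5 6 36
swap : -5 -5 36 6
drop : -5 -5 36
+    : -5 31
+    : 26
dup  : 26 26
mod  : 0
drop : (empty)
-4   : -4
-7   : -4 -7
-5   : -4 -7 -5
*    : -4 35
/    : 0
5    : 0 5
/    : 0
dup  : 0 0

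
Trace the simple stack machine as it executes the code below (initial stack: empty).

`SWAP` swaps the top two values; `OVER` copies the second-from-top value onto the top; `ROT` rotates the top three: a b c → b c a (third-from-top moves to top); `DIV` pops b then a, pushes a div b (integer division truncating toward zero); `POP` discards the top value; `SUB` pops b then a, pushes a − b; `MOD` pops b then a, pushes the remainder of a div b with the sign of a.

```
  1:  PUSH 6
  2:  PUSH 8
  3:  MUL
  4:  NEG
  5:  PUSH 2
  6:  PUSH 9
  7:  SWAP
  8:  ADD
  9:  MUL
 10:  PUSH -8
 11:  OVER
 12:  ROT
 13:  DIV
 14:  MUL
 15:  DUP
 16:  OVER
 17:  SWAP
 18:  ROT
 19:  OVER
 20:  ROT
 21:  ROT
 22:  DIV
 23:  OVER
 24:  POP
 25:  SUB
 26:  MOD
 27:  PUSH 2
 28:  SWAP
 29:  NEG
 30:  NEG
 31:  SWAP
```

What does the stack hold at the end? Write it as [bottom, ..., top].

PUSH 6   6
PUSH 8   6 8
MUL      48
NEG      -48
PUSH 2   -48 2
PUSH 9   -48 2 9
SWAP     -48 9 2
ADD      -48 11
MUL      -528
PUSH -8  -528 -8
OVER     -528 -8 -528
ROT      -8 -528 -528
DIV      -8 1
MUL      -8
DUP      -8 -8
OVER     -8 -8 -8
SWAP     -8 -8 -8
ROT      -8 -8 -8
OVER     -8 -8 -8 -8
ROT      -8 -8 -8 -8
ROT      -8 -8 -8 -8
DIV      -8 -8 1
OVER     -8 -8 1 -8
POP      -8 -8 1
SUB      -8 -9
MOD      -8
PUSH 2   -8 2
SWAP     2 -8
NEG      2 8
NEG      2 -8
SWAP     -8 2

[-8, 2]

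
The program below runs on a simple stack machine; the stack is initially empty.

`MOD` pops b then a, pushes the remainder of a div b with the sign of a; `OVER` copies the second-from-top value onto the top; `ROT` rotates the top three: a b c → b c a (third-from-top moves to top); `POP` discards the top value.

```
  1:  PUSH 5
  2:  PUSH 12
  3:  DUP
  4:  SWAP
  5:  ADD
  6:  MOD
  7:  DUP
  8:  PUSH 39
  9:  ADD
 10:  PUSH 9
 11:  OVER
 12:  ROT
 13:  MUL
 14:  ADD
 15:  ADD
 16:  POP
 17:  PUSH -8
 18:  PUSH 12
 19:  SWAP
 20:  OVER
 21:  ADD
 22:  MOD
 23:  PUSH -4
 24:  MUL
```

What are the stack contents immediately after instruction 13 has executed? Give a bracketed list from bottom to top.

PUSH 5  -> [5]
PUSH 12 -> [5, 12]
DUP     -> [5, 12, 12]
SWAP    -> [5, 12, 12]
ADD     -> [5, 24]
MOD     -> [5]
DUP     -> [5, 5]
PUSH 39 -> [5, 5, 39]
ADD     -> [5, 44]
PUSH 9  -> [5, 44, 9]
OVER    -> [5, 44, 9, 44]
ROT     -> [5, 9, 44, 44]
MUL     -> [5, 9, 1936]

[5, 9, 1936]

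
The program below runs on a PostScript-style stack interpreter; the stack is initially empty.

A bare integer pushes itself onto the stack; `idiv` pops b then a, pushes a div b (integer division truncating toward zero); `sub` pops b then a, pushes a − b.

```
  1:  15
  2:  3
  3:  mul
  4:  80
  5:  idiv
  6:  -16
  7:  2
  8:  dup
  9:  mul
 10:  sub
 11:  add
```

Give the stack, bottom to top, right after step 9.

15    15
3     15 3
mul   45
80    45 80
idiv  0
-16   0 -16
2     0 -16 2
dup   0 -16 2 2
mul   0 -16 4

[0, -16, 4]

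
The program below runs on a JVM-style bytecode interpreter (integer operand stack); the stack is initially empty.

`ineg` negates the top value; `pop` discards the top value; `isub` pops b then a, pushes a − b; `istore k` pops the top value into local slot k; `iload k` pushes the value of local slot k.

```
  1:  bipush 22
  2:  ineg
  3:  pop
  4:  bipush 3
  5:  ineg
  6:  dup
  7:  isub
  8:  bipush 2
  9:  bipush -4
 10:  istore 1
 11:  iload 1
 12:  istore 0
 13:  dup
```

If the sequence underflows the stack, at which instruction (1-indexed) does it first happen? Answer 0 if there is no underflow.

0

bipush 22 -> 22
ineg      -> -22
pop       -> (empty)
bipush 3  -> 3
ineg      -> -3
dup       -> -3 -3
isub      -> 0
bipush 2  -> 0 2
bipush -4 -> 0 2 -4
istore 1  -> 0 2
iload 1   -> 0 2 -4
istore 0  -> 0 2
dup       -> 0 2 2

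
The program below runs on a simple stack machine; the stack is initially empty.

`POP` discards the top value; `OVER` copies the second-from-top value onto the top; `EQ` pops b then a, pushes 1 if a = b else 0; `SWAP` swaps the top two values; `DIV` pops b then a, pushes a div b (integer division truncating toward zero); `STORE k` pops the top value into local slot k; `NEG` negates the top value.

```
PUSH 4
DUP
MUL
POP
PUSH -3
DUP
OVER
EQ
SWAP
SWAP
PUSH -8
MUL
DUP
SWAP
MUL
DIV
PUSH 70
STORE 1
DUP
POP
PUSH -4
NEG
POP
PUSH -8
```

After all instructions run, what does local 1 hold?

PUSH 4   [4]
DUP      [4, 4]
MUL      [16]
POP      []
PUSH -3  [-3]
DUP      [-3, -3]
OVER     [-3, -3, -3]
EQ       [-3, 1]
SWAP     [1, -3]
SWAP     [-3, 1]
PUSH -8  [-3, 1, -8]
MUL      [-3, -8]
DUP      [-3, -8, -8]
SWAP     [-3, -8, -8]
MUL      [-3, 64]
DIV      [0]
PUSH 70  [0, 70]
STORE 1  [0]
DUP      [0, 0]
POP      [0]
PUSH -4  [0, -4]
NEG      [0, 4]
POP      [0]
PUSH -8  [0, -8]

70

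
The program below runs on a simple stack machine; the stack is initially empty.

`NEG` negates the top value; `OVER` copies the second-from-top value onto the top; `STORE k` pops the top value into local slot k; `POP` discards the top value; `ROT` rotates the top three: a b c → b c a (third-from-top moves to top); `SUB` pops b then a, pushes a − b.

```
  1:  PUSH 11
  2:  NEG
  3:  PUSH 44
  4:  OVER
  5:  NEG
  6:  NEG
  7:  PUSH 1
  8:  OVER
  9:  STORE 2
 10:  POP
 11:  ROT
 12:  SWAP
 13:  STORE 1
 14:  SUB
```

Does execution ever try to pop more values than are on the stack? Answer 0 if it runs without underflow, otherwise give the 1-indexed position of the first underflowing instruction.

PUSH 11 -> [11]
NEG     -> [-11]
PUSH 44 -> [-11, 44]
OVER    -> [-11, 44, -11]
NEG     -> [-11, 44, 11]
NEG     -> [-11, 44, -11]
PUSH 1  -> [-11, 44, -11, 1]
OVER    -> [-11, 44, -11, 1, -11]
STORE 2 -> [-11, 44, -11, 1]
POP     -> [-11, 44, -11]
ROT     -> [44, -11, -11]
SWAP    -> [44, -11, -11]
STORE 1 -> [44, -11]
SUB     -> [55]

0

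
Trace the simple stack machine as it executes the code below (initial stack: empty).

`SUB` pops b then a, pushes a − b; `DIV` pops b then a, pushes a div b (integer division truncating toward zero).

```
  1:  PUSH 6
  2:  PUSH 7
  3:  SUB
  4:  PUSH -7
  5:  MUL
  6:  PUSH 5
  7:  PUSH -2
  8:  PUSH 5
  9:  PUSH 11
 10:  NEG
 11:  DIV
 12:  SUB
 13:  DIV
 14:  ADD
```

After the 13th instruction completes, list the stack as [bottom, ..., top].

[7, -2]

PUSH 6  -> [6]
PUSH 7  -> [6, 7]
SUB     -> [-1]
PUSH -7 -> [-1, -7]
MUL     -> [7]
PUSH 5  -> [7, 5]
PUSH -2 -> [7, 5, -2]
PUSH 5  -> [7, 5, -2, 5]
PUSH 11 -> [7, 5, -2, 5, 11]
NEG     -> [7, 5, -2, 5, -11]
DIV     -> [7, 5, -2, 0]
SUB     -> [7, 5, -2]
DIV     -> [7, -2]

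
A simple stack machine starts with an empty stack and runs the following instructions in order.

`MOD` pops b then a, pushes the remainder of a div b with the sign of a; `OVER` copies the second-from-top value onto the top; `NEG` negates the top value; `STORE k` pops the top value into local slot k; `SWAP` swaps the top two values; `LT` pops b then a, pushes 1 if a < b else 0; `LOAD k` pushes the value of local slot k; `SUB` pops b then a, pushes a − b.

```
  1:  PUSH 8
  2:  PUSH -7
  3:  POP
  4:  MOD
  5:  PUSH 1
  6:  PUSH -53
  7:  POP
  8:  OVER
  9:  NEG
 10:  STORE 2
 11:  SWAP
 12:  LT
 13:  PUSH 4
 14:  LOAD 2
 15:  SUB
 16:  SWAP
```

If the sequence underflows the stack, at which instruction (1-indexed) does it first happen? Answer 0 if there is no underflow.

4

PUSH 8   8
PUSH -7  8 -7
POP      8
MOD  — needs 2 operands, stack has 1 → underflow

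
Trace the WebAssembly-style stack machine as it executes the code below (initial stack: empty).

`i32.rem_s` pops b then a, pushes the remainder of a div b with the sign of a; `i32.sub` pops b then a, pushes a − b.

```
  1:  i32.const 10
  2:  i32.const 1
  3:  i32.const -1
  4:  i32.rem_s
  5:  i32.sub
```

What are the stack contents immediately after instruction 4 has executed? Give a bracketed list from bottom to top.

i32.const 10 → [10]
i32.const 1  → [10, 1]
i32.const -1 → [10, 1, -1]
i32.rem_s    → [10, 0]

[10, 0]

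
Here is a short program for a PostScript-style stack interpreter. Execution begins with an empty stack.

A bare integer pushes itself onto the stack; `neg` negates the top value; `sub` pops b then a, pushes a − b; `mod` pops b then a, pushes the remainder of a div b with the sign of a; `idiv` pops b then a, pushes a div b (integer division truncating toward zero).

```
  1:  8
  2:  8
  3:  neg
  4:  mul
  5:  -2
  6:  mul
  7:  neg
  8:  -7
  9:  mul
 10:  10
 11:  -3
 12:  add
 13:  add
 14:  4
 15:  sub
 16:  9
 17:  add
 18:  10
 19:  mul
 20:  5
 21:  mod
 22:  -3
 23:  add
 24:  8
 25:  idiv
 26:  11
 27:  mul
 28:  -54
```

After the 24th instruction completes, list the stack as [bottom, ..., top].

8   : [8]
8   : [8, 8]
neg : [8, -8]
mul : [-64]
-2  : [-64, -2]
mul : [128]
neg : [-128]
-7  : [-128, -7]
mul : [896]
10  : [896, 10]
-3  : [896, 10, -3]
add : [896, 7]
add : [903]
4   : [903, 4]
sub : [899]
9   : [899, 9]
add : [908]
10  : [908, 10]
mul : [9080]
5   : [9080, 5]
mod : [0]
-3  : [0, -3]
add : [-3]
8   : [-3, 8]

[-3, 8]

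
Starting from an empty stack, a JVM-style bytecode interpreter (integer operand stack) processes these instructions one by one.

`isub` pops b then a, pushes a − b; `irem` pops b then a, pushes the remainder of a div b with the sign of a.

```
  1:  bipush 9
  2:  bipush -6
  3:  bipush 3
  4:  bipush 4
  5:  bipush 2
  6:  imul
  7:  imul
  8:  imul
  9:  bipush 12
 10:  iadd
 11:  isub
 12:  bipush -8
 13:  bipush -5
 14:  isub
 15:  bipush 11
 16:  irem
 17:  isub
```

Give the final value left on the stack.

bipush 9   9
bipush -6  9 -6
bipush 3   9 -6 3
bipush 4   9 -6 3 4
bipush 2   9 -6 3 4 2
imul       9 -6 3 8
imul       9 -6 24
imul       9 -144
bipush 12  9 -144 12
iadd       9 -132
isub       141
bipush -8  141 -8
bipush -5  141 -8 -5
isub       141 -3
bipush 11  141 -3 11
irem       141 -3
isub       144

144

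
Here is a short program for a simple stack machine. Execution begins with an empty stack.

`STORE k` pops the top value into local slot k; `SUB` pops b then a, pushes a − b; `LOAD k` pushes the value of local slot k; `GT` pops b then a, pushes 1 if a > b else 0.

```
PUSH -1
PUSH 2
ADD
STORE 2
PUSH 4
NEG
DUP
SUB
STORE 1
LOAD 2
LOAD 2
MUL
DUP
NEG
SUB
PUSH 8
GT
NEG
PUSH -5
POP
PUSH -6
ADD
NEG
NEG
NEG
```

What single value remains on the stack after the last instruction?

PUSH -1 : -1
PUSH 2  : -1 2
ADD     : 1
STORE 2 : (empty)
PUSH 4  : 4
NEG     : -4
DUP     : -4 -4
SUB     : 0
STORE 1 : (empty)
LOAD 2  : 1
LOAD 2  : 1 1
MUL     : 1
DUP     : 1 1
NEG     : 1 -1
SUB     : 2
PUSH 8  : 2 8
GT      : 0
NEG     : 0
PUSH -5 : 0 -5
POP     : 0
PUSH -6 : 0 -6
ADD     : -6
NEG     : 6
NEG     : -6
NEG     : 6

6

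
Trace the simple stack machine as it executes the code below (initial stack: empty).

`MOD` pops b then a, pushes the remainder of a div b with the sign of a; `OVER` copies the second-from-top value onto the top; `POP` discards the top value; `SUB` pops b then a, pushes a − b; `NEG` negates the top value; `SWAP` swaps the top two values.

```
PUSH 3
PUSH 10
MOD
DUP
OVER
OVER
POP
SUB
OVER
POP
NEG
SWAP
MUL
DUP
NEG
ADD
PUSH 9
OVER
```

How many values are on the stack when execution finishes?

3

PUSH 3  : [3]
PUSH 10 : [3, 10]
MOD     : [3]
DUP     : [3, 3]
OVER    : [3, 3, 3]
OVER    : [3, 3, 3, 3]
POP     : [3, 3, 3]
SUB     : [3, 0]
OVER    : [3, 0, 3]
POP     : [3, 0]
NEG     : [3, 0]
SWAP    : [0, 3]
MUL     : [0]
DUP     : [0, 0]
NEG     : [0, 0]
ADD     : [0]
PUSH 9  : [0, 9]
OVER    : [0, 9, 0]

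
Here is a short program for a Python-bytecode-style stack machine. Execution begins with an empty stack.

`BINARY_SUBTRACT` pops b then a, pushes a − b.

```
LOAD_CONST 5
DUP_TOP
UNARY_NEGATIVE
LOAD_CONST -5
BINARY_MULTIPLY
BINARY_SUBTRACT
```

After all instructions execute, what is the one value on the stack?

-20

LOAD_CONST 5    -> [5]
DUP_TOP         -> [5, 5]
UNARY_NEGATIVE  -> [5, -5]
LOAD_CONST -5   -> [5, -5, -5]
BINARY_MULTIPLY -> [5, 25]
BINARY_SUBTRACT -> [-20]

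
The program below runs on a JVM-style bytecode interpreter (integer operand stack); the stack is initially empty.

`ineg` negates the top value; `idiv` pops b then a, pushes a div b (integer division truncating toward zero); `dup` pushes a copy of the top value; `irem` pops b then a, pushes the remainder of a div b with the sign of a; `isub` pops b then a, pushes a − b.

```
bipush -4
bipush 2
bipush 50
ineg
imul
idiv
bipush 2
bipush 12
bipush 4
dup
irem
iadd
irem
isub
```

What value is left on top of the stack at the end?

-2

bipush -4 : -4
bipush 2  : -4 2
bipush 50 : -4 2 50
ineg      : -4 2 -50
imul      : -4 -100
idiv      : 0
bipush 2  : 0 2
bipush 12 : 0 2 12
bipush 4  : 0 2 12 4
dup       : 0 2 12 4 4
irem      : 0 2 12 0
iadd      : 0 2 12
irem      : 0 2
isub      : -2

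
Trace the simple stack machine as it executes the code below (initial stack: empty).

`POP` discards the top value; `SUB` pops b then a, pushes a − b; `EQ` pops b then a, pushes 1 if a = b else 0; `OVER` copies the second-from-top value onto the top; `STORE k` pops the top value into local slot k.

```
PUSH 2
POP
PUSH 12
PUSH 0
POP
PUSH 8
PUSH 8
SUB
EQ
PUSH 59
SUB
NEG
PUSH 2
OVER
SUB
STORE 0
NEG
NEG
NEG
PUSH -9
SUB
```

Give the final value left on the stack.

-50

PUSH 2  → [2]
POP     → []
PUSH 12 → [12]
PUSH 0  → [12, 0]
POP     → [12]
PUSH 8  → [12, 8]
PUSH 8  → [12, 8, 8]
SUB     → [12, 0]
EQ      → [0]
PUSH 59 → [0, 59]
SUB     → [-59]
NEG     → [59]
PUSH 2  → [59, 2]
OVER    → [59, 2, 59]
SUB     → [59, -57]
STORE 0 → [59]
NEG     → [-59]
NEG     → [59]
NEG     → [-59]
PUSH -9 → [-59, -9]
SUB     → [-50]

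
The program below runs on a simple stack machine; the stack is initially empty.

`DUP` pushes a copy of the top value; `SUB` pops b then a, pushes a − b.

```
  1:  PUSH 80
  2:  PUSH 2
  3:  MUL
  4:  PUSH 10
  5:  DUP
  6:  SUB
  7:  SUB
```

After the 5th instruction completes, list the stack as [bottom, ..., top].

[160, 10, 10]

PUSH 80  [80]
PUSH 2   [80, 2]
MUL      [160]
PUSH 10  [160, 10]
DUP      [160, 10, 10]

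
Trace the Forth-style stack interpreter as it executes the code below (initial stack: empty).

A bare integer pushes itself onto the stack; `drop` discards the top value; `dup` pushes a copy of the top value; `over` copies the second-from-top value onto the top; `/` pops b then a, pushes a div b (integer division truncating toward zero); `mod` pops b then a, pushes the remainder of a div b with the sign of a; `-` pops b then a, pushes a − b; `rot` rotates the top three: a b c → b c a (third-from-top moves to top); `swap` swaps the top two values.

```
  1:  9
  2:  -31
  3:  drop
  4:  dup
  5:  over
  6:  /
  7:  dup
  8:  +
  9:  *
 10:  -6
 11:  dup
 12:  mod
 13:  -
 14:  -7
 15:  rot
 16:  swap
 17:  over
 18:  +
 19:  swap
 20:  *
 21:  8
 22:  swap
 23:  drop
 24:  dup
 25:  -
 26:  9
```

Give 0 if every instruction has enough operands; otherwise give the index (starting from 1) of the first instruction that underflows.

9     9
-31   9 -31
drop  9
dup   9 9
over  9 9 9
/     9 1
dup   9 1 1
+     9 2
*     18
-6    18 -6
dup   18 -6 -6
mod   18 0
-     18
-7    18 -7
rot  — needs 3 operands, stack has 2 → underflow

15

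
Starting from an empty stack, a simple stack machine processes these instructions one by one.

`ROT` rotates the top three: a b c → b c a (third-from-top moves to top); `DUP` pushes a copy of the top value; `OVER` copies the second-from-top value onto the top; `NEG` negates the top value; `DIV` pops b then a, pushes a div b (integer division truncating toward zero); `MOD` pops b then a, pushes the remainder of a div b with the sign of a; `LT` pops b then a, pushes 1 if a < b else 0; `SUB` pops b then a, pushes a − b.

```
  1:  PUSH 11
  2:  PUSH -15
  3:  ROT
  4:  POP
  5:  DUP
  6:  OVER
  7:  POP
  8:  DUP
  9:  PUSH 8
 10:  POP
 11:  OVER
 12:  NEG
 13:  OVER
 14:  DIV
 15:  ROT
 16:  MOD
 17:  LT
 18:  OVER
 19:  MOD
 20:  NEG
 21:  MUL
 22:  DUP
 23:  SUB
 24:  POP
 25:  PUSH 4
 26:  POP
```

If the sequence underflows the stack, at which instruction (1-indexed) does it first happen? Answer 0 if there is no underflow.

PUSH 11   11
PUSH -15  11 -15
ROT  — needs 3 operands, stack has 2 → underflow

3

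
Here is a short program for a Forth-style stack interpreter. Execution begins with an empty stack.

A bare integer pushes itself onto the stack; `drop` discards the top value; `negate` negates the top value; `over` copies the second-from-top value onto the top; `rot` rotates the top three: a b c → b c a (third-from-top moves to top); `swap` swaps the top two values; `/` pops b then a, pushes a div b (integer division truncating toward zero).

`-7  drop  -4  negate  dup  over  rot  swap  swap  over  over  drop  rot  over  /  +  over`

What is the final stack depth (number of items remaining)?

-7     : [-7]
drop   : []
-4     : [-4]
negate : [4]
dup    : [4, 4]
over   : [4, 4, 4]
rot    : [4, 4, 4]
swap   : [4, 4, 4]
swap   : [4, 4, 4]
over   : [4, 4, 4, 4]
over   : [4, 4, 4, 4, 4]
drop   : [4, 4, 4, 4]
rot    : [4, 4, 4, 4]
over   : [4, 4, 4, 4, 4]
/      : [4, 4, 4, 1]
+      : [4, 4, 5]
over   : [4, 4, 5, 4]

4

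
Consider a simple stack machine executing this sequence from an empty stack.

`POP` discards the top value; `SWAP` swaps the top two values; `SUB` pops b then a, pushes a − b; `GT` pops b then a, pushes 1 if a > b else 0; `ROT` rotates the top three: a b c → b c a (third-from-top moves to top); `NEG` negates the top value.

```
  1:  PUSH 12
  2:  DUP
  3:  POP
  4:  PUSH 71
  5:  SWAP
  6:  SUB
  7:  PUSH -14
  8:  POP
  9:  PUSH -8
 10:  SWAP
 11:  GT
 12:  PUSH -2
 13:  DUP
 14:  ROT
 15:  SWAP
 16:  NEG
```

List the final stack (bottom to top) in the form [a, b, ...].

PUSH 12  → 12
DUP      → 12 12
POP      → 12
PUSH 71  → 12 71
SWAP     → 71 12
SUB      → 59
PUSH -14 → 59 -14
POP      → 59
PUSH -8  → 59 -8
SWAP     → -8 59
GT       → 0
PUSH -2  → 0 -2
DUP      → 0 -2 -2
ROT      → -2 -2 0
SWAP     → -2 0 -2
NEG      → -2 0 2

[-2, 0, 2]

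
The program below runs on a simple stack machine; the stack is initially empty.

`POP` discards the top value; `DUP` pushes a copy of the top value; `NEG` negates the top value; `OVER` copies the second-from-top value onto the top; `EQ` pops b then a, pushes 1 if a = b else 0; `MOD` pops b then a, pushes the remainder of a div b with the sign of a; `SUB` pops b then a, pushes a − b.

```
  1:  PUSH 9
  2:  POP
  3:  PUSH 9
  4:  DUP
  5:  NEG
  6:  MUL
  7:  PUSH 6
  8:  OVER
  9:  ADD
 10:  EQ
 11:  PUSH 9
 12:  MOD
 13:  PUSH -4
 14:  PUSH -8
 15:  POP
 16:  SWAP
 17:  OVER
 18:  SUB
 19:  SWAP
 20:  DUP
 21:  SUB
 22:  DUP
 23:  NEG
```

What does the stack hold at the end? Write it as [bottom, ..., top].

[4, 0, 0]

PUSH 9  : [9]
POP     : []
PUSH 9  : [9]
DUP     : [9, 9]
NEG     : [9, -9]
MUL     : [-81]
PUSH 6  : [-81, 6]
OVER    : [-81, 6, -81]
ADD     : [-81, -75]
EQ      : [0]
PUSH 9  : [0, 9]
MOD     : [0]
PUSH -4 : [0, -4]
PUSH -8 : [0, -4, -8]
POP     : [0, -4]
SWAP    : [-4, 0]
OVER    : [-4, 0, -4]
SUB     : [-4, 4]
SWAP    : [4, -4]
DUP     : [4, -4, -4]
SUB     : [4, 0]
DUP     : [4, 0, 0]
NEG     : [4, 0, 0]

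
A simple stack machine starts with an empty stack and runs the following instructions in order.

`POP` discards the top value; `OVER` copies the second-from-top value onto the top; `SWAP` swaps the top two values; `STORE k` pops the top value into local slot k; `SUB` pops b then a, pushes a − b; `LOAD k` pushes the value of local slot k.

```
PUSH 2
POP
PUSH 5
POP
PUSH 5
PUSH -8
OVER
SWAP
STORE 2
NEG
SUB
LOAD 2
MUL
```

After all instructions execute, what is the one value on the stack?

PUSH 2  : [2]
POP     : []
PUSH 5  : [5]
POP     : []
PUSH 5  : [5]
PUSH -8 : [5, -8]
OVER    : [5, -8, 5]
SWAP    : [5, 5, -8]
STORE 2 : [5, 5]
NEG     : [5, -5]
SUB     : [10]
LOAD 2  : [10, -8]
MUL     : [-80]

-80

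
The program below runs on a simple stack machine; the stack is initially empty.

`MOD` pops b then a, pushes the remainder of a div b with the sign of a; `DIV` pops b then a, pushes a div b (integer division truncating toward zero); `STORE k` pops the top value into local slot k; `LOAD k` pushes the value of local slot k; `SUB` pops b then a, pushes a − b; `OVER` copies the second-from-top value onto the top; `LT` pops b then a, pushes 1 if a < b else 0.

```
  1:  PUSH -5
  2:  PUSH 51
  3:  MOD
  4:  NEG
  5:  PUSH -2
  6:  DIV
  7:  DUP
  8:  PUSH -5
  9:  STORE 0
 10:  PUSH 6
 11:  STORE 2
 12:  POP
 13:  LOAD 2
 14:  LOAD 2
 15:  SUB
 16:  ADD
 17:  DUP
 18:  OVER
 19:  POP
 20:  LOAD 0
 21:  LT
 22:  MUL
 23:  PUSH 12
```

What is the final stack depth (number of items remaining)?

2

PUSH -5 → [-5]
PUSH 51 → [-5, 51]
MOD     → [-5]
NEG     → [5]
PUSH -2 → [5, -2]
DIV     → [-2]
DUP     → [-2, -2]
PUSH -5 → [-2, -2, -5]
STORE 0 → [-2, -2]
PUSH 6  → [-2, -2, 6]
STORE 2 → [-2, -2]
POP     → [-2]
LOAD 2  → [-2, 6]
LOAD 2  → [-2, 6, 6]
SUB     → [-2, 0]
ADD     → [-2]
DUP     → [-2, -2]
OVER    → [-2, -2, -2]
POP     → [-2, -2]
LOAD 0  → [-2, -2, -5]
LT      → [-2, 0]
MUL     → [0]
PUSH 12 → [0, 12]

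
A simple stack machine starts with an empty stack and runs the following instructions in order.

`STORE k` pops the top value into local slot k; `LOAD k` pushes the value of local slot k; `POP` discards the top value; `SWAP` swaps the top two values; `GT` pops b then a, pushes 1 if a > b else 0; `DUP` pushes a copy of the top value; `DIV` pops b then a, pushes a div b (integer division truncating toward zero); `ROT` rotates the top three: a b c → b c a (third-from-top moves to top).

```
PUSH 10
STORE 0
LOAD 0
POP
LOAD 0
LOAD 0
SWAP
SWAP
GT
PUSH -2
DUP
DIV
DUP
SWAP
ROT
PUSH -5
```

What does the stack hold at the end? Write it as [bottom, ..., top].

PUSH 10 → [10]
STORE 0 → []
LOAD 0  → [10]
POP     → []
LOAD 0  → [10]
LOAD 0  → [10, 10]
SWAP    → [10, 10]
SWAP    → [10, 10]
GT      → [0]
PUSH -2 → [0, -2]
DUP     → [0, -2, -2]
DIV     → [0, 1]
DUP     → [0, 1, 1]
SWAP    → [0, 1, 1]
ROT     → [1, 1, 0]
PUSH -5 → [1, 1, 0, -5]

[1, 1, 0, -5]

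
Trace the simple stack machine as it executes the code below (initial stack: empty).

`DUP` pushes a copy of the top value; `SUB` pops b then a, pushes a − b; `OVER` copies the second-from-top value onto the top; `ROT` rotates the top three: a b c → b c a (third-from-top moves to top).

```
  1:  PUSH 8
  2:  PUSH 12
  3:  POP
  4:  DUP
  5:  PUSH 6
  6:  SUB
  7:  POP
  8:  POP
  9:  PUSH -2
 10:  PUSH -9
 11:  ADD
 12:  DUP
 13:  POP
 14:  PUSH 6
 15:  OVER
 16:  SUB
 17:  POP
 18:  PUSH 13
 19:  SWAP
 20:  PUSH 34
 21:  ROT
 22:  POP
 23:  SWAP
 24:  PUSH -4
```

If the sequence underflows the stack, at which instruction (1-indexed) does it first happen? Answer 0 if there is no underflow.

0

PUSH 8   [8]
PUSH 12  [8, 12]
POP      [8]
DUP      [8, 8]
PUSH 6   [8, 8, 6]
SUB      [8, 2]
POP      [8]
POP      []
PUSH -2  [-2]
PUSH -9  [-2, -9]
ADD      [-11]
DUP      [-11, -11]
POP      [-11]
PUSH 6   [-11, 6]
OVER     [-11, 6, -11]
SUB      [-11, 17]
POP      [-11]
PUSH 13  [-11, 13]
SWAP     [13, -11]
PUSH 34  [13, -11, 34]
ROT      [-11, 34, 13]
POP      [-11, 34]
SWAP     [34, -11]
PUSH -4  [34, -11, -4]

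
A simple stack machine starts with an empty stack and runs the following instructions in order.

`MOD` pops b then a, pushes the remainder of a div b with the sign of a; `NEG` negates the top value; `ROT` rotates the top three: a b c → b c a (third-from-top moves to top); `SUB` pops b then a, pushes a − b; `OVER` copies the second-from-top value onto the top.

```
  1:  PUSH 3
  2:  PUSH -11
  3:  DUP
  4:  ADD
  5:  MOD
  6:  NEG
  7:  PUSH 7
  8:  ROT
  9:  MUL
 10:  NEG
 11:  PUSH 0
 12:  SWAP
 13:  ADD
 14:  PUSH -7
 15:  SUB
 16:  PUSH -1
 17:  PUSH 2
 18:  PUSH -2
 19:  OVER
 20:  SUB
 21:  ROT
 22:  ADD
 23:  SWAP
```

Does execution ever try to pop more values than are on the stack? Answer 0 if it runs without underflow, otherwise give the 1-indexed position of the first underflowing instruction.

PUSH 3   → 3
PUSH -11 → 3 -11
DUP      → 3 -11 -11
ADD      → 3 -22
MOD      → 3
NEG      → -3
PUSH 7   → -3 7
ROT  — needs 3 operands, stack has 2 → underflow

8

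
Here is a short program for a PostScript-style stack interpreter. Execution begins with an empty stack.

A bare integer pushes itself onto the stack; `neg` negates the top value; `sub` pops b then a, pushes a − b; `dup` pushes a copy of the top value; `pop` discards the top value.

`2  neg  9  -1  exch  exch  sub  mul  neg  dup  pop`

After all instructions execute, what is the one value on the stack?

2    -> 2
neg  -> -2
9    -> -2 9
-1   -> -2 9 -1
exch -> -2 -1 9
exch -> -2 9 -1
sub  -> -2 10
mul  -> -20
neg  -> 20
dup  -> 20 20
pop  -> 20

20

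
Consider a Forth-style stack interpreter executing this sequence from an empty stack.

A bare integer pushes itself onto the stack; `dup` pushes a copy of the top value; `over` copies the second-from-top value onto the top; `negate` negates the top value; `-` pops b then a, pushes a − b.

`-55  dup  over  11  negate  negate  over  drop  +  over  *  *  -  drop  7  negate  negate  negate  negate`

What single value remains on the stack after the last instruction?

7

-55    → -55
dup    → -55 -55
over   → -55 -55 -55
11     → -55 -55 -55 11
negate → -55 -55 -55 -11
negate → -55 -55 -55 11
over   → -55 -55 -55 11 -55
drop   → -55 -55 -55 11
+      → -55 -55 -44
over   → -55 -55 -44 -55
*      → -55 -55 2420
*      → -55 -133100
-      → 133045
drop   → (empty)
7      → 7
negate → -7
negate → 7
negate → -7
negate → 7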